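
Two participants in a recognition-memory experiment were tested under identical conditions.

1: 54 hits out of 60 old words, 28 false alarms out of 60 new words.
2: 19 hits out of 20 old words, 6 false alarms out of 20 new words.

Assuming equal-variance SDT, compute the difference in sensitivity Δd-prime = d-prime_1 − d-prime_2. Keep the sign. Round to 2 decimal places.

1: z(0.9000) = 1.282, z(0.4667) = -0.084, d' = 1.366
2: z(0.9500) = 1.645, z(0.3000) = -0.524, d' = 2.169
Δd' = d'_1 − d'_2 = 1.366 − 2.169 = -0.803
2 has the higher sensitivity.

Δd-prime = -0.80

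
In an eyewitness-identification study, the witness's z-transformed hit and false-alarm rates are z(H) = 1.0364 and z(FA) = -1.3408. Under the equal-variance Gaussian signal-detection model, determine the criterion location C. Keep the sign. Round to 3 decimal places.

C = 0.152

c = −½·[z(H) + z(FA)] = −½·(1.0364 + (-1.3408)) = 0.1522
c > 0: the witness has a conservative response bias.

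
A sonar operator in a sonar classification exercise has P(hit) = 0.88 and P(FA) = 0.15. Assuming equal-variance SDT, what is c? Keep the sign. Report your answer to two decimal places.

c = -0.07

Φ⁻¹(H) = 1.175
Φ⁻¹(FA) = -1.036
c = −½·[z(H) + z(FA)] = −0.5 × (1.175 + (-1.036)) = -0.0695
c < 0: the sonar operator has a liberal response bias.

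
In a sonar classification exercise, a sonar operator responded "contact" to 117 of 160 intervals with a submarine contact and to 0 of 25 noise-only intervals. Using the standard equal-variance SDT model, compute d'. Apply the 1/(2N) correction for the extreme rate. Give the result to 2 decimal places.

The false-alarm rate is 0/25 = 0, so apply the 1/(2N) correction: FA → 1/(2·25) = 0.02000.
z(H) = z(0.73125) = 0.617
z(FA) = z(0.02000) = -2.054
d' = 0.617 − (-2.054) = 2.671

d' = 2.67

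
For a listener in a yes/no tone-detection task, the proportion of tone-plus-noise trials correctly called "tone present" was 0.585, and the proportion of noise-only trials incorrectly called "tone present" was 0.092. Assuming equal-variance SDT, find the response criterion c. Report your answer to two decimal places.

z(H) = z(0.585) = 0.215
z(FA) = z(0.092) = -1.329
c = −½·[z(H) + z(FA)] = −0.5 × (0.215 + (-1.329)) = 0.557
c > 0: the listener has a conservative response bias.

c = 0.56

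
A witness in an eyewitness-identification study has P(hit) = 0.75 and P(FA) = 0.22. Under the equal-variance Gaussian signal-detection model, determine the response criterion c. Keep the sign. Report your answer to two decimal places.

c = 0.05

z(0.75) = 0.674, z(0.22) = -0.772
c = −½·[z(H) + z(FA)] = −0.5 × (0.674 + (-0.772)) = 0.049
c > 0: the witness has a conservative response bias.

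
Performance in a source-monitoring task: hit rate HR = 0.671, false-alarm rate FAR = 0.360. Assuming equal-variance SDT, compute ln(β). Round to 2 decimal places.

z(0.671) = 0.443, z(0.360) = -0.358
ln β = −½·[z(H)² − z(FA)²] = −0.5 × (0.196 − 0.128) = -0.034

ln β = -0.03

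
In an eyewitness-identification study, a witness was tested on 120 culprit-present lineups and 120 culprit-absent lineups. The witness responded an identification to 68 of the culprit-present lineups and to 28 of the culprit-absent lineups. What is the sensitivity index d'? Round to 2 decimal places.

H = 68/120 = 0.5667
FA = 28/120 = 0.2333
z(H) = z(0.5667) = 0.168
z(FA) = z(0.2333) = -0.728
d' = z(H) − z(FA) = 0.168 − (-0.728) = 0.896

d' = 0.90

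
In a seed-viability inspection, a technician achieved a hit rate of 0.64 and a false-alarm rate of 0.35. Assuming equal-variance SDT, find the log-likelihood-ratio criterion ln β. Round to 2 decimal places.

ln β = 0.01

z(H) = z(0.64) = 0.358
z(FA) = z(0.35) = -0.385
ln β = −½·[z(H)² − z(FA)²] = −0.5 × (0.128 − 0.148) = 0.010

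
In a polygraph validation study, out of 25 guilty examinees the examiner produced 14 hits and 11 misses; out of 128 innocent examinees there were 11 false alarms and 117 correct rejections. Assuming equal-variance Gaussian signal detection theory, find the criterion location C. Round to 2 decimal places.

H = 14/25 = 0.5600
FA = 11/128 = 0.0859
z(H) = 0.1510
z(FA) = -1.3664
c = −½·[z(H) + z(FA)] = −0.5 × (0.1510 + (-1.3664)) = 0.6077

C = 0.61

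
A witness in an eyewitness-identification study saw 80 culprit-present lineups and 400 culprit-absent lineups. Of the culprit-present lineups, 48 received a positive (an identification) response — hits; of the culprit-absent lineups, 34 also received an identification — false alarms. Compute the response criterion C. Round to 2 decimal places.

H = 48/80 = 0.6000
FA = 34/400 = 0.0850
z(0.6000) = 0.2533, z(0.0850) = -1.3722
c = −½·[z(H) + z(FA)] = −0.5 × (0.2533 + (-1.3722)) = 0.55945

C = 0.56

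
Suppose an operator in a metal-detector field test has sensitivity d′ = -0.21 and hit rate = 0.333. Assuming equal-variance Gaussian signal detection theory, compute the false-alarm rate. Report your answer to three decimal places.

z(hit rate) = z(0.333) = -0.4316
z(FA) = z(H) − d' = -0.4316 − (-0.21) = -0.2216
false-alarm rate = Φ(-0.2216) = 0.4123

false-alarm rate = 0.412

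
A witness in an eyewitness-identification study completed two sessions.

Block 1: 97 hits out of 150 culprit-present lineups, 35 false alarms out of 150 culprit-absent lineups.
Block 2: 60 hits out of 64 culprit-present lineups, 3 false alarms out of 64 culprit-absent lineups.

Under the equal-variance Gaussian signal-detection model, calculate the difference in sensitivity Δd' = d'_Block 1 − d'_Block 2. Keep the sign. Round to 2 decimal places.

Block 1: z(0.6467) = 0.376, z(0.2333) = -0.728, d' = 1.104
Block 2: z(0.9375) = 1.534, z(0.0469) = -1.676, d' = 3.210
Δd' = d'_Block 1 − d'_Block 2 = 1.104 − 3.210 = -2.106
Block 2 has the higher sensitivity.

Δd' = -2.11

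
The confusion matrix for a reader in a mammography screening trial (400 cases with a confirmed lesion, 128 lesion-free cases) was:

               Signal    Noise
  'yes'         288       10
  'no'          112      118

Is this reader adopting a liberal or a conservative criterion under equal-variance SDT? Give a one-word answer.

z(H) = 0.583, z(FA) = -1.418
c = −½·(z(H) + z(FA)) = 0.4175
c > 0 → conservative criterion (biased toward responding “no”).

conservative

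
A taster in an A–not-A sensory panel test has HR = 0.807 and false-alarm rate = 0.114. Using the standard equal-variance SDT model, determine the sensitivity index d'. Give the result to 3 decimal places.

d' = 2.072

Φ⁻¹(H) = Φ⁻¹(0.807) = 0.8669
Φ⁻¹(FA) = Φ⁻¹(0.114) = -1.2055
d' = z(H) − z(FA) = 0.8669 − (-1.2055) = 2.0724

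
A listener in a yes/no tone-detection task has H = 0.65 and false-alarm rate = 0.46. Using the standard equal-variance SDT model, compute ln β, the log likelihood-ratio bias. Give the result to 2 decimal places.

z(H) = z(0.65) = 0.385
z(FA) = z(0.46) = -0.100
ln β = −½·[z(H)² − z(FA)²] = −0.5 × (0.148 − 0.010) = -0.069

ln β = -0.07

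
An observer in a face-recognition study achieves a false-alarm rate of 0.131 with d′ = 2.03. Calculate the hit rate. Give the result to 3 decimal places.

hit rate = 0.818

z(false-alarm rate) = z(0.131) = -1.1217
z(H) = z(FA) + d' = -1.1217 + 2.03 = 0.9083
hit rate = Φ(0.9083) = 0.8181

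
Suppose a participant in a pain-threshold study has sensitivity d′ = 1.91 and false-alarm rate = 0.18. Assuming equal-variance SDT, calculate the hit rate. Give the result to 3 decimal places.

hit rate = 0.840

z(false-alarm rate) = z(0.18) = -0.9154
z(H) = z(FA) + d' = -0.9154 + 1.91 = 0.9946
hit rate = Φ(0.9946) = 0.8400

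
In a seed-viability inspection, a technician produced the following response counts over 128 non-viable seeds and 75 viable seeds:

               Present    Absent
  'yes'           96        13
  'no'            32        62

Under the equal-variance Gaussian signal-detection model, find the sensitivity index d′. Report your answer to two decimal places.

d′ = 1.62

H = 96/128 = 0.7500
FA = 13/75 = 0.1733
z(H) = 0.6745
z(FA) = -0.9412
d' = z(H) − z(FA) = 0.6745 − (-0.9412) = 1.6157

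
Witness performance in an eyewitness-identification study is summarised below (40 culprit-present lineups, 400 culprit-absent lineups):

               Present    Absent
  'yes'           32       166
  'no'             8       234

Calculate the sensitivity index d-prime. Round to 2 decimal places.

H = 32/40 = 0.8000
FA = 166/400 = 0.4150
z(H) = z(0.8000) = 0.842
z(FA) = z(0.4150) = -0.215
d' = z(H) − z(FA) = 0.842 − (-0.215) = 1.057

d-prime = 1.06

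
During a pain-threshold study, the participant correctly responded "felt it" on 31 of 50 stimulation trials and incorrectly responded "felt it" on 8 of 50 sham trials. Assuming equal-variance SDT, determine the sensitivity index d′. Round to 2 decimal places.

H = 31/50 = 0.6200
FA = 8/50 = 0.1600
z(H) = z(0.6200) = 0.3055
z(FA) = z(0.1600) = -0.9945
d' = z(H) − z(FA) = 0.3055 − (-0.9945) = 1.3000

d′ = 1.30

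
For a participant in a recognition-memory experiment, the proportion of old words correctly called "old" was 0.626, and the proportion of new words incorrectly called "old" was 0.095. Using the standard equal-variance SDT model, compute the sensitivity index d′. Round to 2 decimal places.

Φ⁻¹(H) = 0.321
Φ⁻¹(FA) = -1.311
d' = z(H) − z(FA) = 0.321 − (-1.311) = 1.632

d′ = 1.63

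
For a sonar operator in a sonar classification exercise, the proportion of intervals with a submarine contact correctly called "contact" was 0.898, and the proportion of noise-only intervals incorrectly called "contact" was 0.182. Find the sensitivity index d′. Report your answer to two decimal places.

d′ = 2.18

z(H) = z(0.898) = 1.270
z(FA) = z(0.182) = -0.908
d' = z(H) − z(FA) = 1.270 − (-0.908) = 2.178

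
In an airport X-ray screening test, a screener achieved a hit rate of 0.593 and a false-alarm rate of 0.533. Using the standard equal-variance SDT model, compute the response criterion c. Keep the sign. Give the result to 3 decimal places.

c = -0.159

z(H) = z(0.593) = 0.2353
z(FA) = z(0.533) = 0.0828
c = −½·[z(H) + z(FA)] = −0.5 × (0.2353 + 0.0828) = -0.15905
c < 0: the screener has a liberal response bias.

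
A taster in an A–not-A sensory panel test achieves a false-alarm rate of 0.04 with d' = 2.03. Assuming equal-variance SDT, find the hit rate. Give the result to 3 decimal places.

hit rate = 0.610

z(false-alarm rate) = z(0.04) = -1.7507
z(H) = z(FA) + d' = -1.7507 + 2.03 = 0.2793
hit rate = Φ(0.2793) = 0.6100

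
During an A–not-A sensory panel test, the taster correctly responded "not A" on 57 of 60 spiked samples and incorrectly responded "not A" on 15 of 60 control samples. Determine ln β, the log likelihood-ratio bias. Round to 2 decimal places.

H = 57/60 = 0.9500
FA = 15/60 = 0.2500
z(0.9500) = 1.645, z(0.2500) = -0.674
ln β = −½·[z(H)² − z(FA)²] = −0.5 × (2.706 − 0.454) = -1.126

ln β = -1.13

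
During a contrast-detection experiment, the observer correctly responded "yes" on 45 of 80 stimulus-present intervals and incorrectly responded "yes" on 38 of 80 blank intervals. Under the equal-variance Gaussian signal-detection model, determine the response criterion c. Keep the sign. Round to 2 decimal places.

c = -0.05

H = 45/80 = 0.5625
FA = 38/80 = 0.4750
Φ⁻¹(H) = 0.1573
Φ⁻¹(FA) = -0.0627
c = −½·[z(H) + z(FA)] = −0.5 × (0.1573 + (-0.0627)) = -0.0473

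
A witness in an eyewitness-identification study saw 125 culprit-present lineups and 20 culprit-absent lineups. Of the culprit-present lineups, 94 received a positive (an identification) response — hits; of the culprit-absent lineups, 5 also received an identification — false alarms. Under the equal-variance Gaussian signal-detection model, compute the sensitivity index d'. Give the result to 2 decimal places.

d' = 1.36

H = 94/125 = 0.7520
FA = 5/20 = 0.2500
z(H) = 0.6808
z(FA) = -0.6745
d' = z(H) − z(FA) = 0.6808 − (-0.6745) = 1.3553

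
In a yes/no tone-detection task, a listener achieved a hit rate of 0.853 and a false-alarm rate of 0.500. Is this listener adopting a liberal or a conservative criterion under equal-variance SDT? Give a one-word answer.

liberal

z(H) = 1.049, z(FA) = 0.000
c = −½·(z(H) + z(FA)) = -0.5245
c < 0 → liberal criterion (biased toward responding “yes”).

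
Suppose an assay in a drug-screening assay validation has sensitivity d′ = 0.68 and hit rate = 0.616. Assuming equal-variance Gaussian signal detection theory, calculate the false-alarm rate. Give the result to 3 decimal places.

z(hit rate) = z(0.616) = 0.2950
z(FA) = z(H) − d' = 0.2950 − 0.68 = -0.3850
false-alarm rate = Φ(-0.3850) = 0.3501

false-alarm rate = 0.350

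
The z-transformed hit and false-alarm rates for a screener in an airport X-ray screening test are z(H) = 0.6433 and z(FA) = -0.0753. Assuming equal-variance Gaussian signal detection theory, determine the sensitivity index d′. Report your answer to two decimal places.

d' = z(H) − z(FA) = 0.6433 − (-0.0753) = 0.7186

d′ = 0.72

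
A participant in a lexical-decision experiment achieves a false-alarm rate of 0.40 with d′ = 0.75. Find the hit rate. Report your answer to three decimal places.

z(false-alarm rate) = z(0.40) = -0.2533
z(H) = z(FA) + d' = -0.2533 + 0.75 = 0.4967
hit rate = Φ(0.4967) = 0.6903

hit rate = 0.690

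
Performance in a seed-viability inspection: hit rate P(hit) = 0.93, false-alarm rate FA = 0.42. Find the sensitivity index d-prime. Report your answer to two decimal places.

d-prime = 1.68

z(H) = z(0.93) = 1.476
z(FA) = z(0.42) = -0.202
d' = z(H) − z(FA) = 1.476 − (-0.202) = 1.678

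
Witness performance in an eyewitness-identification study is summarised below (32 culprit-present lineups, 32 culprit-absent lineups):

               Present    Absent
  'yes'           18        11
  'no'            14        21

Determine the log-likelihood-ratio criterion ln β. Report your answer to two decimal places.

ln β = 0.07

H = 18/32 = 0.5625
FA = 11/32 = 0.3438
z(H) = z(0.5625) = 0.157
z(FA) = z(0.3438) = -0.402
ln β = −½·[z(H)² − z(FA)²] = −0.5 × (0.025 − 0.162) = 0.0685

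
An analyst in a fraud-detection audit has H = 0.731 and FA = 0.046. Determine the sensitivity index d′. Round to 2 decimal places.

z(H) = 0.6158
z(FA) = -1.6849
d' = z(H) − z(FA) = 0.6158 − (-1.6849) = 2.3007

d′ = 2.30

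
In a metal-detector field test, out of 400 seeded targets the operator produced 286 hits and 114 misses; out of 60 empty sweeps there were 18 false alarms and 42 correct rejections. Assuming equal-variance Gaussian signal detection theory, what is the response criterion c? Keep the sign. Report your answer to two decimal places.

H = 286/400 = 0.7150
FA = 18/60 = 0.3000
z(H) = 0.568
z(FA) = -0.524
c = −½·[z(H) + z(FA)] = −0.5 × (0.568 + (-0.524)) = -0.022
c < 0: the operator has a liberal response bias.

c = -0.02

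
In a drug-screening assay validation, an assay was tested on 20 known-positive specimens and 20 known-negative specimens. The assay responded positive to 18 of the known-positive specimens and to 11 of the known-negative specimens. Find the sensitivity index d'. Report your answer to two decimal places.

H = 18/20 = 0.9000
FA = 11/20 = 0.5500
z(0.9000) = 1.2816, z(0.5500) = 0.1257
d' = z(H) − z(FA) = 1.2816 − 0.1257 = 1.1559

d' = 1.16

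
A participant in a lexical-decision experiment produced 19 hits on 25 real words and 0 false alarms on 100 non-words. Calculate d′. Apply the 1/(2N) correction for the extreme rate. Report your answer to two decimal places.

The false-alarm rate is 0/100 = 0, so apply the 1/(2N) correction: FA → 1/(2·100) = 0.00500.
z(H) = z(0.76000) = 0.706
z(FA) = z(0.00500) = -2.576
d' = 0.706 − (-2.576) = 3.282

d′ = 3.28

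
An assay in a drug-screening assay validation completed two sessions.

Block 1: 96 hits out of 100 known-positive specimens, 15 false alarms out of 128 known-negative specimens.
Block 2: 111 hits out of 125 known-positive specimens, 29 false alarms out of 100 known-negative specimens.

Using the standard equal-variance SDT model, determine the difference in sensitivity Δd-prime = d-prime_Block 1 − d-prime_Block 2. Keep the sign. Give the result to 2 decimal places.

Δd-prime = 1.17

Block 1: z(0.9600) = 1.751, z(0.1172) = -1.189, d' = 2.940
Block 2: z(0.8880) = 1.216, z(0.2900) = -0.553, d' = 1.769
Δd' = d'_Block 1 − d'_Block 2 = 2.940 − 1.769 = 1.171
Block 1 has the higher sensitivity.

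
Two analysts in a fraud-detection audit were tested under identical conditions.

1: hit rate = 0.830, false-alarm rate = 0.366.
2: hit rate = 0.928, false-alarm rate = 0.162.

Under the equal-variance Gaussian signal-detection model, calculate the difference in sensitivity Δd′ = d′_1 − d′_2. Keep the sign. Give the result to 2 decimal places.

1: z(0.830) = 0.954, z(0.366) = -0.342, d' = 1.296
2: z(0.928) = 1.461, z(0.162) = -0.986, d' = 2.447
Δd' = d'_1 − d'_2 = 1.296 − 2.447 = -1.151
2 has the higher sensitivity.

Δd′ = -1.15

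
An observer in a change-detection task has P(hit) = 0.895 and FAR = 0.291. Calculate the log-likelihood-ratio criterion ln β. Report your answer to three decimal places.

ln β = -0.634

z(H) = 1.2536
z(FA) = -0.5505
ln β = −½·[z(H)² − z(FA)²] = −0.5 × (1.5715 − 0.3031) = -0.6342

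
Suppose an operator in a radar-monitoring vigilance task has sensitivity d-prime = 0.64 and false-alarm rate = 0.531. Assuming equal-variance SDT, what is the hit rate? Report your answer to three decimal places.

z(false-alarm rate) = z(0.531) = 0.0778
z(H) = z(FA) + d' = 0.0778 + 0.64 = 0.7178
hit rate = Φ(0.7178) = 0.7636

hit rate = 0.764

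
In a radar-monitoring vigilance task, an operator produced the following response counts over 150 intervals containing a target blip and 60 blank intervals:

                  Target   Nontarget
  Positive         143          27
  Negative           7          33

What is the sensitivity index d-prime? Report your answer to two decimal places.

H = 143/150 = 0.9533
FA = 27/60 = 0.4500
z(H) = z(0.9533) = 1.678
z(FA) = z(0.4500) = -0.126
d' = z(H) − z(FA) = 1.678 − (-0.126) = 1.804

d-prime = 1.80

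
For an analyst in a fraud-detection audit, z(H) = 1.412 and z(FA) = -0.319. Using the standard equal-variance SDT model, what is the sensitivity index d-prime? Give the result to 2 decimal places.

d' = z(H) − z(FA) = 1.412 − (-0.319) = 1.731

d-prime = 1.73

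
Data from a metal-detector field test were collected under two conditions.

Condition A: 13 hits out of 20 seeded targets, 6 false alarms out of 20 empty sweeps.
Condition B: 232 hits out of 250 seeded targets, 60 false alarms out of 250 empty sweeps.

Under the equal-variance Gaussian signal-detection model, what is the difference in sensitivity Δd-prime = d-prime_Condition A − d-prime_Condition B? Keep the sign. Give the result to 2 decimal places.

Condition A: z(0.6500) = 0.385, z(0.3000) = -0.524, d' = 0.909
Condition B: z(0.9280) = 1.461, z(0.2400) = -0.706, d' = 2.167
Δd' = d'_Condition A − d'_Condition B = 0.909 − 2.167 = -1.258
Condition B has the higher sensitivity.

Δd-prime = -1.26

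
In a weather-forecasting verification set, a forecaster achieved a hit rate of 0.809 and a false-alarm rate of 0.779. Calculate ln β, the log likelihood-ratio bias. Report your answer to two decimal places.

ln β = -0.09

z(0.809) = 0.874, z(0.779) = 0.769
ln β = −½·[z(H)² − z(FA)²] = −0.5 × (0.764 − 0.591) = -0.0865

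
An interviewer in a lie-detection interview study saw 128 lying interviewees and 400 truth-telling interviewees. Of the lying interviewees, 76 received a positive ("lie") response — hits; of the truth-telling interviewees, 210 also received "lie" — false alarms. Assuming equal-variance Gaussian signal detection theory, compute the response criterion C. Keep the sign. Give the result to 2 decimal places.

C = -0.15

H = 76/128 = 0.5938
FA = 210/400 = 0.5250
z(0.5938) = 0.237, z(0.5250) = 0.063
c = −½·[z(H) + z(FA)] = −0.5 × (0.237 + 0.063) = -0.150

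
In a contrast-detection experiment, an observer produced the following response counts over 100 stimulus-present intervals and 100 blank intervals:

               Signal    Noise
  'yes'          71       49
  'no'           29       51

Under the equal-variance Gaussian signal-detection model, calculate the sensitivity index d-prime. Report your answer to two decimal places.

d-prime = 0.58

H = 71/100 = 0.7100
FA = 49/100 = 0.4900
Φ⁻¹(H) = 0.553
Φ⁻¹(FA) = -0.025
d' = z(H) − z(FA) = 0.553 − (-0.025) = 0.578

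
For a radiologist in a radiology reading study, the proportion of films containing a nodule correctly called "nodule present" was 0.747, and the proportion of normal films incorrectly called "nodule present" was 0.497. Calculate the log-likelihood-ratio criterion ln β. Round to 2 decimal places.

ln β = -0.22

z(0.747) = 0.665, z(0.497) = -0.008
ln β = −½·[z(H)² − z(FA)²] = −0.5 × (0.442 − 0.000) = -0.221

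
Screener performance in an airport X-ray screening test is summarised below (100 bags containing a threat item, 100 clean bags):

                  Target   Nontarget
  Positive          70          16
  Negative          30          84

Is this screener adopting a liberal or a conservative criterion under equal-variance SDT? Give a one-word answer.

conservative

z(H) = 0.524, z(FA) = -0.994
c = −½·(z(H) + z(FA)) = 0.235
c > 0 → conservative criterion (biased toward responding “no”).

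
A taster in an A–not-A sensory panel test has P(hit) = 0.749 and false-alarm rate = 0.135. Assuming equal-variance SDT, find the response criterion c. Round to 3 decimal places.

c = 0.216

Φ⁻¹(H) = 0.6713
Φ⁻¹(FA) = -1.1031
c = −½·[z(H) + z(FA)] = −0.5 × (0.6713 + (-1.1031)) = 0.2159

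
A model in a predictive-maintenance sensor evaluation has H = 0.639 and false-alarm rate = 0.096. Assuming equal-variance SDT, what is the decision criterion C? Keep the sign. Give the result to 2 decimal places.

C = 0.47

z(0.639) = 0.356, z(0.096) = -1.305
c = −½·[z(H) + z(FA)] = −0.5 × (0.356 + (-1.305)) = 0.4745
c > 0: the model has a conservative response bias.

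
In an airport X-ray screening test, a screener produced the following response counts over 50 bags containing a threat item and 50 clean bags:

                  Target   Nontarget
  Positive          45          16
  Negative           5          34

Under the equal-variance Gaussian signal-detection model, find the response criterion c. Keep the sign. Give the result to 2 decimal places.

H = 45/50 = 0.9000
FA = 16/50 = 0.3200
z(0.9000) = 1.282, z(0.3200) = -0.468
c = −½·[z(H) + z(FA)] = −0.5 × (1.282 + (-0.468)) = -0.407

c = -0.41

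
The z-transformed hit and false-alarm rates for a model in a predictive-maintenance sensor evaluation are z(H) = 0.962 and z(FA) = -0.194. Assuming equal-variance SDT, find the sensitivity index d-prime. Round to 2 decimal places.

d' = z(H) − z(FA) = 0.962 − (-0.194) = 1.156

d-prime = 1.16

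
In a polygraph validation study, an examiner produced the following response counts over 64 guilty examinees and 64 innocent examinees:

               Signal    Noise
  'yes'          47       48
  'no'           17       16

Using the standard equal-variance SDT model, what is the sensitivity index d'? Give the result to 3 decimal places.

H = 47/64 = 0.7344
FA = 48/64 = 0.7500
z(H) = z(0.7344) = 0.6262
z(FA) = z(0.7500) = 0.6745
d' = z(H) − z(FA) = 0.6262 − 0.6745 = -0.0483

d' = -0.048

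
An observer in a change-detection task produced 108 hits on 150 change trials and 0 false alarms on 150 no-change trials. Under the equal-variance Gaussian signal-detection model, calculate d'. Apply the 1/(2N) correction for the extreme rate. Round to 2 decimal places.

d' = 3.30

The false-alarm rate is 0/150 = 0, so apply the 1/(2N) correction: FA → 1/(2·150) = 0.00333.
z(H) = z(0.72000) = 0.583
z(FA) = z(0.00333) = -2.713
d' = 0.583 − (-2.713) = 3.296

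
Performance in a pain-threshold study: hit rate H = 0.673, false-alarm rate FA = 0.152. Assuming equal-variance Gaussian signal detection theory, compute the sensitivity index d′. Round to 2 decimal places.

d′ = 1.48

z(H) = 0.448
z(FA) = -1.028
d' = z(H) − z(FA) = 0.448 − (-1.028) = 1.476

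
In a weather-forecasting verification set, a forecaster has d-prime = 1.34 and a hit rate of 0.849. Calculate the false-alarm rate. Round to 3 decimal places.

false-alarm rate = 0.379

z(hit rate) = z(0.849) = 1.0322
z(FA) = z(H) − d' = 1.0322 − 1.34 = -0.3078
false-alarm rate = Φ(-0.3078) = 0.3791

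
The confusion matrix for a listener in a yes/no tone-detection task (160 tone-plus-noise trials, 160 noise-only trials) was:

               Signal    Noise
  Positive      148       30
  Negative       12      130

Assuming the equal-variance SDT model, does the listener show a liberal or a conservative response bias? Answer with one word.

liberal

z(H) = 1.440, z(FA) = -0.887
c = −½·(z(H) + z(FA)) = -0.2765
c < 0 → liberal criterion (biased toward responding “yes”).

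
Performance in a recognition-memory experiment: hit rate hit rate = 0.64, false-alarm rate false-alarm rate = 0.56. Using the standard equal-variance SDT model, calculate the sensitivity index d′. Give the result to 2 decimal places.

z(0.64) = 0.3585, z(0.56) = 0.1510
d' = z(H) − z(FA) = 0.3585 − 0.1510 = 0.2075

d′ = 0.21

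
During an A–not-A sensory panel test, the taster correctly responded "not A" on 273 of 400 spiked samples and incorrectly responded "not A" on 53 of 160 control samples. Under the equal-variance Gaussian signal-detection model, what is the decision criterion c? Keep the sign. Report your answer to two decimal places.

H = 273/400 = 0.6825
FA = 53/160 = 0.3312
Φ⁻¹(H) = Φ⁻¹(0.6825) = 0.475
Φ⁻¹(FA) = Φ⁻¹(0.3312) = -0.437
c = −½·[z(H) + z(FA)] = −0.5 × (0.475 + (-0.437)) = -0.019

c = -0.02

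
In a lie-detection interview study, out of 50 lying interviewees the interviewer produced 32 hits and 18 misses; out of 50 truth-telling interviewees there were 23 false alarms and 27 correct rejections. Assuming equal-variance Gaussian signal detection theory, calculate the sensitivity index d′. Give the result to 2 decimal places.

H = 32/50 = 0.6400
FA = 23/50 = 0.4600
z(0.6400) = 0.358, z(0.4600) = -0.100
d' = z(H) − z(FA) = 0.358 − (-0.100) = 0.458

d′ = 0.46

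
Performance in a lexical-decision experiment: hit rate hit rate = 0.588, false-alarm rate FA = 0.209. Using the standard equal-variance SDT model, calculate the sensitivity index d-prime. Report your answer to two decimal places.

d-prime = 1.03

z(H) = z(0.588) = 0.222
z(FA) = z(0.209) = -0.810
d' = z(H) − z(FA) = 0.222 − (-0.810) = 1.032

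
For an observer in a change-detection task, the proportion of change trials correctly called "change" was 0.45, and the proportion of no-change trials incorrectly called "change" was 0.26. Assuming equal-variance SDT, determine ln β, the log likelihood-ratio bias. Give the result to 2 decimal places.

ln β = 0.20

z(0.45) = -0.126, z(0.26) = -0.643
ln β = −½·[z(H)² − z(FA)²] = −0.5 × (0.016 − 0.413) = 0.1985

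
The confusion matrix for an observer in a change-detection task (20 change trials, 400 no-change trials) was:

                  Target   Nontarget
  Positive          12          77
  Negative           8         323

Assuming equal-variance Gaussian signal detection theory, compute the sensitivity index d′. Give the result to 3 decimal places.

H = 12/20 = 0.6000
FA = 77/400 = 0.1925
z(0.6000) = 0.2533, z(0.1925) = -0.8687
d' = z(H) − z(FA) = 0.2533 − (-0.8687) = 1.1220

d′ = 1.122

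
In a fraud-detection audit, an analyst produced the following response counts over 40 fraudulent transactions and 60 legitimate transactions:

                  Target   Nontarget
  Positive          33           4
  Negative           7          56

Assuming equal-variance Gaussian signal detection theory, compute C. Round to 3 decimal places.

H = 33/40 = 0.8250
FA = 4/60 = 0.0667
z(0.8250) = 0.9346, z(0.0667) = -1.5008
c = −½·[z(H) + z(FA)] = −0.5 × (0.9346 + (-1.5008)) = 0.2831

C = 0.283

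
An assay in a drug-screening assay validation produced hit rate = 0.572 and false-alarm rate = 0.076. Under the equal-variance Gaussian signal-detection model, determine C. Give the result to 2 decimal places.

C = 0.63

z(H) = 0.1815
z(FA) = -1.4325
c = −½·[z(H) + z(FA)] = −0.5 × (0.1815 + (-1.4325)) = 0.6255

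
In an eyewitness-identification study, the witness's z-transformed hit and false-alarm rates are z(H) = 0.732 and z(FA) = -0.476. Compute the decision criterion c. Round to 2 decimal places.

c = -0.13

c = −½·[z(H) + z(FA)] = −½·(0.732 + (-0.476)) = -0.128
c < 0: the witness has a liberal response bias.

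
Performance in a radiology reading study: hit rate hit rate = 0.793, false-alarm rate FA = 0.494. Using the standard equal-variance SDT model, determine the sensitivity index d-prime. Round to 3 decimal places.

d-prime = 0.832

Φ⁻¹(0.793) = 0.8169, Φ⁻¹(0.494) = -0.0150
d' = z(H) − z(FA) = 0.8169 − (-0.0150) = 0.8319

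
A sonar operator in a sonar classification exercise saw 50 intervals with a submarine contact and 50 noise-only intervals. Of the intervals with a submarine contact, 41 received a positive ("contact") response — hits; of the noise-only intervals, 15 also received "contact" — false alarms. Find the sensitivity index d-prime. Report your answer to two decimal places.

d-prime = 1.44

H = 41/50 = 0.8200
FA = 15/50 = 0.3000
z(0.8200) = 0.9154, z(0.3000) = -0.5244
d' = z(H) − z(FA) = 0.9154 − (-0.5244) = 1.4398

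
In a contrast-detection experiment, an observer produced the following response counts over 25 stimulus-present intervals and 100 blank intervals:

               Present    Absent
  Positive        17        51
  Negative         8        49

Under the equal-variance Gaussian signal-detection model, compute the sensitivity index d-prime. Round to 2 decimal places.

d-prime = 0.44

H = 17/25 = 0.6800
FA = 51/100 = 0.5100
z(H) = 0.468
z(FA) = 0.025
d' = z(H) − z(FA) = 0.468 − 0.025 = 0.443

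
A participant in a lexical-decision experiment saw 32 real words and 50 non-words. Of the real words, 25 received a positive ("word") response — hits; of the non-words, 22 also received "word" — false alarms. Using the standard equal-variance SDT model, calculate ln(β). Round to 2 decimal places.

ln β = -0.29

H = 25/32 = 0.7812
FA = 22/50 = 0.4400
Φ⁻¹(H) = Φ⁻¹(0.7812) = 0.776
Φ⁻¹(FA) = Φ⁻¹(0.4400) = -0.151
ln β = −½·[z(H)² − z(FA)²] = −0.5 × (0.602 − 0.023) = -0.2895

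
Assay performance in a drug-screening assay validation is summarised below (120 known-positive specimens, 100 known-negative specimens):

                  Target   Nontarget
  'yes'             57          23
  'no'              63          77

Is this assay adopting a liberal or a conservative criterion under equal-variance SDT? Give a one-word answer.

conservative

z(H) = -0.063, z(FA) = -0.739
c = −½·(z(H) + z(FA)) = 0.401
c > 0 → conservative criterion (biased toward responding “no”).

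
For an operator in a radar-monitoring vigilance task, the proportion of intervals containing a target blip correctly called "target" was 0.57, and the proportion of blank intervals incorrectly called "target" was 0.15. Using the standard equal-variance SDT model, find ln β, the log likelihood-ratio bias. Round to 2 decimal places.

ln β = 0.52

z(0.57) = 0.176, z(0.15) = -1.036
ln β = −½·[z(H)² − z(FA)²] = −0.5 × (0.031 − 1.073) = 0.521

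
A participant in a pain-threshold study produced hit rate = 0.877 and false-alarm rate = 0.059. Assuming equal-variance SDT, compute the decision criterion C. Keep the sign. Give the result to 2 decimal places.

C = 0.20

z(H) = 1.160
z(FA) = -1.563
c = −½·[z(H) + z(FA)] = −0.5 × (1.160 + (-1.563)) = 0.2015
c > 0: the participant has a conservative response bias.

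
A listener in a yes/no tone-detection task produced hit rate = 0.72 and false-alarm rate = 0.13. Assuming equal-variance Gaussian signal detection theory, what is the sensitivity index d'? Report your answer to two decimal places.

z(0.72) = 0.583, z(0.13) = -1.126
d' = z(H) − z(FA) = 0.583 − (-1.126) = 1.709

d' = 1.71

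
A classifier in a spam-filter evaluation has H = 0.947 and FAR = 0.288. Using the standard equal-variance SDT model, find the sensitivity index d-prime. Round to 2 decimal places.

d-prime = 2.18

Φ⁻¹(H) = Φ⁻¹(0.947) = 1.616
Φ⁻¹(FA) = Φ⁻¹(0.288) = -0.559
d' = z(H) − z(FA) = 1.616 − (-0.559) = 2.175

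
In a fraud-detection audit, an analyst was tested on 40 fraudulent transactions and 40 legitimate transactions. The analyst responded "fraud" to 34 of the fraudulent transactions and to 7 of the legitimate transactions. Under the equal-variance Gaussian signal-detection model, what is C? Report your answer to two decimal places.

H = 34/40 = 0.8500
FA = 7/40 = 0.1750
z(H) = 1.036
z(FA) = -0.935
c = −½·[z(H) + z(FA)] = −0.5 × (1.036 + (-0.935)) = -0.0505
c < 0: the analyst has a liberal response bias.

C = -0.05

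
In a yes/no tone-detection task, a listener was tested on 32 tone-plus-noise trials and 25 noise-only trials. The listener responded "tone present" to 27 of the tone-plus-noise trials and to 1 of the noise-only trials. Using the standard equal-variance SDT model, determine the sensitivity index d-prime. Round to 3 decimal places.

H = 27/32 = 0.8438
FA = 1/25 = 0.0400
z(0.8438) = 1.0102, z(0.0400) = -1.7507
d' = z(H) − z(FA) = 1.0102 − (-1.7507) = 2.7609

d-prime = 2.761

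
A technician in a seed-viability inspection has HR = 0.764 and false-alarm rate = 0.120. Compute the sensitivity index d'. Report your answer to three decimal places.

d' = 1.894

z(H) = z(0.764) = 0.7192
z(FA) = z(0.120) = -1.1750
d' = z(H) − z(FA) = 0.7192 − (-1.1750) = 1.8942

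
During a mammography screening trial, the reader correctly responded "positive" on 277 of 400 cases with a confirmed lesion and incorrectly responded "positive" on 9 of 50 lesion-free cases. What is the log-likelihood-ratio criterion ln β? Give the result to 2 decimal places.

ln β = 0.29

H = 277/400 = 0.6925
FA = 9/50 = 0.1800
z(H) = z(0.6925) = 0.503
z(FA) = z(0.1800) = -0.915
ln β = −½·[z(H)² − z(FA)²] = −0.5 × (0.253 − 0.837) = 0.292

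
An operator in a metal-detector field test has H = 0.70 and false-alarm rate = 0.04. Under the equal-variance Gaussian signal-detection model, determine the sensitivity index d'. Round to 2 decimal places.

z(H) = z(0.70) = 0.524
z(FA) = z(0.04) = -1.751
d' = z(H) − z(FA) = 0.524 − (-1.751) = 2.275

d' = 2.28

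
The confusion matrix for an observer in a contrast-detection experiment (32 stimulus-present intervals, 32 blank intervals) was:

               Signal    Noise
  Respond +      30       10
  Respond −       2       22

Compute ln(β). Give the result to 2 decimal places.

H = 30/32 = 0.9375
FA = 10/32 = 0.3125
z(0.9375) = 1.534, z(0.3125) = -0.489
ln β = −½·[z(H)² − z(FA)²] = −0.5 × (2.353 − 0.239) = -1.057

ln β = -1.06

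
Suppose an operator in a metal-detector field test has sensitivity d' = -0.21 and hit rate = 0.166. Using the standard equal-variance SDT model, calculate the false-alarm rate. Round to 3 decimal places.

z(hit rate) = z(0.166) = -0.9701
z(FA) = z(H) − d' = -0.9701 − (-0.21) = -0.7601
false-alarm rate = Φ(-0.7601) = 0.2236

false-alarm rate = 0.224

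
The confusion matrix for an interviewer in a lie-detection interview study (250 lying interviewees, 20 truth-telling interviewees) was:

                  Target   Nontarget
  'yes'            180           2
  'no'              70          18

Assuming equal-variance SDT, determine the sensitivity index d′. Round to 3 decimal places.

H = 180/250 = 0.7200
FA = 2/20 = 0.1000
z(0.7200) = 0.5828, z(0.1000) = -1.2816
d' = z(H) − z(FA) = 0.5828 − (-1.2816) = 1.8644

d′ = 1.864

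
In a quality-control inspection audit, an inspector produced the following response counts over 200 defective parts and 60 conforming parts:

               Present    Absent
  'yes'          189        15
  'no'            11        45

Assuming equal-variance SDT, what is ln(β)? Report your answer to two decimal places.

ln β = -1.05

H = 189/200 = 0.9450
FA = 15/60 = 0.2500
z(0.9450) = 1.598, z(0.2500) = -0.674
ln β = −½·[z(H)² − z(FA)²] = −0.5 × (2.554 − 0.454) = -1.050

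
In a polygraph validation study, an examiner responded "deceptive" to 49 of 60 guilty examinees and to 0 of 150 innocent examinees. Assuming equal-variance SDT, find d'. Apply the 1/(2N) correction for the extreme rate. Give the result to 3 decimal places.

The false-alarm rate is 0/150 = 0, so apply the 1/(2N) correction: FA → 1/(2·150) = 0.00333.
z(H) = z(0.81667) = 0.9027
z(FA) = z(0.00333) = -2.7134
d' = 0.9027 − (-2.7134) = 3.6161

d' = 3.616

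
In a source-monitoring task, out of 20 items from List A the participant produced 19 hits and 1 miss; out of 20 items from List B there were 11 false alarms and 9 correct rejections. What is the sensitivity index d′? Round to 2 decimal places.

d′ = 1.52

H = 19/20 = 0.9500
FA = 11/20 = 0.5500
z(0.9500) = 1.645, z(0.5500) = 0.126
d' = z(H) − z(FA) = 1.645 − 0.126 = 1.519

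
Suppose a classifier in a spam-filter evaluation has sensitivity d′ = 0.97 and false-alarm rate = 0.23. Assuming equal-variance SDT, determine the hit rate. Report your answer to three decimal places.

z(false-alarm rate) = z(0.23) = -0.7388
z(H) = z(FA) + d' = -0.7388 + 0.97 = 0.2312
hit rate = Φ(0.2312) = 0.5914

hit rate = 0.591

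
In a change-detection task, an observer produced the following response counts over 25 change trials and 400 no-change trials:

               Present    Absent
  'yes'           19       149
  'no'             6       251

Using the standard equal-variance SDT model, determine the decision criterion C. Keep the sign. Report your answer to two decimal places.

H = 19/25 = 0.7600
FA = 149/400 = 0.3725
z(0.7600) = 0.7063, z(0.3725) = -0.3252
c = −½·[z(H) + z(FA)] = −0.5 × (0.7063 + (-0.3252)) = -0.19055
c < 0: the observer has a liberal response bias.

C = -0.19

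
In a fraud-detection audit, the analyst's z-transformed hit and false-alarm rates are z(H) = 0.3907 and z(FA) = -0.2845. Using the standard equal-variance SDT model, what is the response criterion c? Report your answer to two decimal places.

c = −½·[z(H) + z(FA)] = −½·(0.3907 + (-0.2845)) = -0.0531
c < 0: the analyst has a liberal response bias.

c = -0.05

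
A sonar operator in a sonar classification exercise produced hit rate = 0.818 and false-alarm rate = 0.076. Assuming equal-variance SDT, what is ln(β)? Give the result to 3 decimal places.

z(H) = 0.9078
z(FA) = -1.4325
ln β = −½·[z(H)² − z(FA)²] = −0.5 × (0.8241 − 2.0521) = 0.6140

ln β = 0.614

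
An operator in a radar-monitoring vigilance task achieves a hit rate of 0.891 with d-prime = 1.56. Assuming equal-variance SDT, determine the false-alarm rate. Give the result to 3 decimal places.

false-alarm rate = 0.371

z(hit rate) = z(0.891) = 1.2319
z(FA) = z(H) − d' = 1.2319 − 1.56 = -0.3281
false-alarm rate = Φ(-0.3281) = 0.3714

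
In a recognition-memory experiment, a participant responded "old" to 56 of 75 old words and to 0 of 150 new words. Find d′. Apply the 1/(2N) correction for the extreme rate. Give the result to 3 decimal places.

The false-alarm rate is 0/150 = 0, so apply the 1/(2N) correction: FA → 1/(2·150) = 0.00333.
z(H) = z(0.74667) = 0.6640
z(FA) = z(0.00333) = -2.7134
d' = 0.6640 − (-2.7134) = 3.3774

d′ = 3.377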